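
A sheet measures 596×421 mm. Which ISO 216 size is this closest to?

Aspect ratio 596/421 ≈ 1.416 — close to the ISO √2 ≈ 1.414.
In the A-series (A0 area = 1 m²): A2 = 420 × 594 mm.
Off by 3 mm total — nearest standard size.

A2 (420 × 594 mm)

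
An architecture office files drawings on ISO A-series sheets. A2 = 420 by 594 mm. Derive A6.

A3: ⌊594/2⌋ × 420 = 297 × 420 mm
A4: ⌊420/2⌋ × 297 = 210 × 297 mm
A5: ⌊297/2⌋ × 210 = 148 × 210 mm
A6: ⌊210/2⌋ × 148 = 105 × 148 mm

105 × 148 mm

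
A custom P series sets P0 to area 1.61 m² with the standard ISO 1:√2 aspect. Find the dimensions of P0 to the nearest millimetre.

1067 × 1509 mm

Let the short side be w mm. Then w · w√2 = 1.61 m² = 1,610,000 mm².
w² = 1,610,000/√2, so w ≈ 1067.0 mm; long side = w√2 ≈ 1508.9 mm.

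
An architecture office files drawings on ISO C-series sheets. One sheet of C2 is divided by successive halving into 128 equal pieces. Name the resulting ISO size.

C9

128 = 2^7, so 7 halving steps.
C2 → C3 → … → C9 after 7 steps.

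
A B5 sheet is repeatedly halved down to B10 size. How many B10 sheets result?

32

B5 = 176 × 250 mm; B10 = 31 × 44 mm.
Each halving step doubles the count; 5 steps from B5 to B10.
2^5 = 32.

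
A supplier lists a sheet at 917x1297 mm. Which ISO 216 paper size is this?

C0 (917 × 1297 mm)

Aspect ratio 1297/917 ≈ 1.414 — close to the ISO √2 ≈ 1.414.
In the C-series (envelope sizes, between A and B): C0 = 917 × 1297 mm.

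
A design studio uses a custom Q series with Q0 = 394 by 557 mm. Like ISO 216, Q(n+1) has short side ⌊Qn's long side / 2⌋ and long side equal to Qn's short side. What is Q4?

Q1 = 278 × 394 mm (from Q0 by 1 halving).
Q2: ⌊394/2⌋ × 278 = 197 × 278 mm
Q3: ⌊278/2⌋ × 197 = 139 × 197 mm
Q4: ⌊197/2⌋ × 139 = 98 × 139 mm

98 × 139 mm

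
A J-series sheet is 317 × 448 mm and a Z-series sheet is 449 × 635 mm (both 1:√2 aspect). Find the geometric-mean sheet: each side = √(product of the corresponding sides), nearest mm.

Short side: √(317 · 449) = √142333 ≈ 377.3 → 377 mm
Long side: √(448 · 635) = √284480 ≈ 533.4 → 533 mm

377 × 533 mm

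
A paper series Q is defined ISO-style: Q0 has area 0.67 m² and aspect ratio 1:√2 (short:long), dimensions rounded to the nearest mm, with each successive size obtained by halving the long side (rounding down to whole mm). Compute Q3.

Let Q0's short side be w mm. w · w√2 = 0.67 m² = 670,000 mm², so w ≈ 688.3 mm and w√2 ≈ 973.4 mm → Q0 = 688 × 973 mm.
Q1: ⌊973/2⌋ × 688 = 486 × 688 mm
Q2: ⌊688/2⌋ × 486 = 344 × 486 mm
Q3: ⌊486/2⌋ × 344 = 243 × 344 mm

243 × 344 mm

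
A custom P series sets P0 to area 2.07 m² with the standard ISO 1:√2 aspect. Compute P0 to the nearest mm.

1210 × 1711 mm

Let the short side be w mm. Then w · w√2 = 2.07 m² = 2,070,000 mm².
w² = 2,070,000/√2, so w ≈ 1209.8 mm; long side = w√2 ≈ 1711.0 mm.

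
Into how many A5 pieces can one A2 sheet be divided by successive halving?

8

A2 = 420 × 594 mm; A5 = 148 × 210 mm.
Each halving step doubles the count; 3 steps from A2 to A5.
2^3 = 8.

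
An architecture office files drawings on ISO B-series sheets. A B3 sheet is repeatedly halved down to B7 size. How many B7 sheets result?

Each ISO step halves the sheet: 1 × B3 → 2 × B4 → 4 × B5 → 8 × B6 → …
From B3 to B7 is 4 halving steps: 2^4 = 16.

16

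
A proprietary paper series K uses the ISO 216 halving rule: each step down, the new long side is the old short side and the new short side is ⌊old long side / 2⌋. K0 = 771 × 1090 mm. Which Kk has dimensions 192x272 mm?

K0: 771 × 1090 mm
K1: 545 × 771 mm
K2: 385 × 545 mm
K3: 272 × 385 mm
K4: 192 × 272 mm
K5: 136 × 192 mm
→ matches K4.

K4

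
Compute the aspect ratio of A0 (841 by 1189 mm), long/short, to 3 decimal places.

1.414

1189 / 841 = 1.414
Matches √2 ≈ 1.414 — the ISO 216 defining ratio.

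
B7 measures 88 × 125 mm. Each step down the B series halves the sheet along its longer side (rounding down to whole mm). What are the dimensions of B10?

31 × 44 mm

B8: ⌊125/2⌋ × 88 = 62 × 88 mm
B9: ⌊88/2⌋ × 62 = 44 × 62 mm
B10: ⌊62/2⌋ × 44 = 31 × 44 mm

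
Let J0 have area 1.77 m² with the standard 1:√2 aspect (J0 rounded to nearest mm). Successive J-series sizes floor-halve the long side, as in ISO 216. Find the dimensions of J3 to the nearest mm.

Let J0's short side be w mm. w · w√2 = 1.77 m² = 1,770,000 mm², so w ≈ 1118.7 mm and w√2 ≈ 1582.1 mm → J0 = 1119 × 1582 mm.
J1: ⌊1582/2⌋ × 1119 = 791 × 1119 mm
J2: ⌊1119/2⌋ × 791 = 559 × 791 mm
J3: ⌊791/2⌋ × 559 = 395 × 559 mm

395 × 559 mm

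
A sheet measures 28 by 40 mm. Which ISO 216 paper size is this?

C10 (28 × 40 mm)

Aspect ratio 40/28 ≈ 1.429 — close to the ISO √2 ≈ 1.414.
In the C-series (envelope sizes, between A and B): C10 = 28 × 40 mm.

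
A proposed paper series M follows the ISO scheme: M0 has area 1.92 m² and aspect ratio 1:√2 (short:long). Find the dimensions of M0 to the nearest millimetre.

Let the short side be w mm. Then w · w√2 = 1.92 m² = 1,920,000 mm².
w² = 1,920,000/√2, so w ≈ 1165.2 mm; long side = w√2 ≈ 1647.8 mm.

1165 × 1648 mm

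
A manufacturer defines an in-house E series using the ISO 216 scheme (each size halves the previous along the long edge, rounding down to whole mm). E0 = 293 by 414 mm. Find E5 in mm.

51 × 73 mm

E1: ⌊414/2⌋ × 293 = 207 × 293 mm
E2: ⌊293/2⌋ × 207 = 146 × 207 mm
E3: ⌊207/2⌋ × 146 = 103 × 146 mm
E4: ⌊146/2⌋ × 103 = 73 × 103 mm
E5: ⌊103/2⌋ × 73 = 51 × 73 mm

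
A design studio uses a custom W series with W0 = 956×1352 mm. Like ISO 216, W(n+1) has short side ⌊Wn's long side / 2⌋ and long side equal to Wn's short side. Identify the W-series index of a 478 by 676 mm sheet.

W2

W0: 956 × 1352 mm
W1: 676 × 956 mm
W2: 478 × 676 mm
W3: 338 × 478 mm
→ matches W2.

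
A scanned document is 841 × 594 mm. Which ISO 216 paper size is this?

A1 (594 × 841 mm)

Aspect ratio 841/594 ≈ 1.416 — close to the ISO √2 ≈ 1.414.
In the A-series (A0 area = 1 m²): A1 = 594 × 841 mm.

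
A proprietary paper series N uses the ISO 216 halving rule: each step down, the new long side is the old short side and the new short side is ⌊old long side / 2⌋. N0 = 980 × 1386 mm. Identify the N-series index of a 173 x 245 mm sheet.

N0: 980 × 1386 mm
N1: 693 × 980 mm
N2: 490 × 693 mm
N3: 346 × 490 mm
N4: 245 × 346 mm
N5: 173 × 245 mm
N6: 122 × 173 mm
→ matches N5.

N5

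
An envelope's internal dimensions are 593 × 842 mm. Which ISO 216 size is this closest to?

Aspect ratio 842/593 ≈ 1.420 — close to the ISO √2 ≈ 1.414.
In the A-series (A0 area = 1 m²): A1 = 594 × 841 mm.
Off by 2 mm total — nearest standard size.

A1 (594 × 841 mm)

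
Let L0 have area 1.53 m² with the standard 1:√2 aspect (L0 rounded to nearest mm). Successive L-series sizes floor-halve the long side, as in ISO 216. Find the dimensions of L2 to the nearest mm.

520 × 735 mm

Let L0's short side be w mm. w · w√2 = 1.53 m² = 1,530,000 mm², so w ≈ 1040.1 mm and w√2 ≈ 1471.0 mm → L0 = 1040 × 1471 mm.
L1: ⌊1471/2⌋ × 1040 = 735 × 1040 mm
L2: ⌊1040/2⌋ × 735 = 520 × 735 mm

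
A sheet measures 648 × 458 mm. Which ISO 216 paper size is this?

C2 (458 × 648 mm)

Aspect ratio 648/458 ≈ 1.415 — close to the ISO √2 ≈ 1.414.
In the C-series (envelope sizes, between A and B): C2 = 458 × 648 mm.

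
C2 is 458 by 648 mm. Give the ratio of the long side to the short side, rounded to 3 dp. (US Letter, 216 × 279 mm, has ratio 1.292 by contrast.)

1.415

648 / 458 = 1.415
Matches √2 ≈ 1.414 — the ISO 216 defining ratio.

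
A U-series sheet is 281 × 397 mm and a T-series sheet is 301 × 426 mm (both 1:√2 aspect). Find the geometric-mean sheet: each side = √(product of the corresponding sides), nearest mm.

Short side: √(281 · 301) = √84581 ≈ 290.8 → 291 mm
Long side: √(397 · 426) = √169122 ≈ 411.2 → 411 mm

291 × 411 mm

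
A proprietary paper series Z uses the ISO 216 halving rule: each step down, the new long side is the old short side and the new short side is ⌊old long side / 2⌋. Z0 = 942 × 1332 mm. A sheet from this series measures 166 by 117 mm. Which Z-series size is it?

Z6

Z0: 942 × 1332 mm
Z1: 666 × 942 mm
Z2: 471 × 666 mm
Z3: 333 × 471 mm
Z4: 235 × 333 mm
Z5: 166 × 235 mm
Z6: 117 × 166 mm
Z7: 83 × 117 mm
→ matches Z6.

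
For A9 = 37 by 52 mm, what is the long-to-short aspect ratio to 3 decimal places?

1.405

52 / 37 = 1.405
ISO 216 targets √2 ≈ 1.414; the -0.009 deviation is from mm rounding.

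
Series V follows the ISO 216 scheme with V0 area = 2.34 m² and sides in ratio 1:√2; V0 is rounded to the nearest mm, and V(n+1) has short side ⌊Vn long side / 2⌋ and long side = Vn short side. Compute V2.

Let V0's short side be w mm. w · w√2 = 2.34 m² = 2,340,000 mm², so w ≈ 1286.3 mm and w√2 ≈ 1819.1 mm → V0 = 1286 × 1819 mm.
V1: ⌊1819/2⌋ × 1286 = 909 × 1286 mm
V2: ⌊1286/2⌋ × 909 = 643 × 909 mm

643 × 909 mm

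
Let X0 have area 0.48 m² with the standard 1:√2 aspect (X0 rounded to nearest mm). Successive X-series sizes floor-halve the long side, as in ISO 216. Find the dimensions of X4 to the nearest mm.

145 × 206 mm

Let X0's short side be w mm. w · w√2 = 0.48 m² = 480,000 mm², so w ≈ 582.6 mm and w√2 ≈ 823.9 mm → X0 = 583 × 824 mm.
X1: ⌊824/2⌋ × 583 = 412 × 583 mm
X2: ⌊583/2⌋ × 412 = 291 × 412 mm
X3: ⌊412/2⌋ × 291 = 206 × 291 mm
X4: ⌊291/2⌋ × 206 = 145 × 206 mm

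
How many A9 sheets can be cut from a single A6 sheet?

8

Each ISO step halves the sheet: 1 × A6 → 2 × A7 → 4 × A8 → 8 × A9
From A6 to A9 is 3 halving steps: 2^3 = 8.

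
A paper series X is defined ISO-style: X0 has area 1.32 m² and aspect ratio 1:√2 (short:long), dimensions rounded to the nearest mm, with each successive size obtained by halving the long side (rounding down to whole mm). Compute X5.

Let X0's short side be w mm. w · w√2 = 1.32 m² = 1,320,000 mm², so w ≈ 966.1 mm and w√2 ≈ 1366.3 mm → X0 = 966 × 1366 mm.
X1: ⌊1366/2⌋ × 966 = 683 × 966 mm
X2: ⌊966/2⌋ × 683 = 483 × 683 mm
X3: ⌊683/2⌋ × 483 = 341 × 483 mm
X4: ⌊483/2⌋ × 341 = 241 × 341 mm
X5: ⌊341/2⌋ × 241 = 170 × 241 mm

170 × 241 mm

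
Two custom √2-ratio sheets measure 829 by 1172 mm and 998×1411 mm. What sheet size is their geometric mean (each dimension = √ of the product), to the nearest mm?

910 × 1286 mm

Short side: √(829 · 998) = √827342 ≈ 909.6 → 910 mm
Long side: √(1172 · 1411) = √1653692 ≈ 1286.0 → 1286 mm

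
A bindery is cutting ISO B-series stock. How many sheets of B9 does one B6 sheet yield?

Each ISO step halves the sheet: 1 × B6 → 2 × B7 → 4 × B8 → 8 × B9
From B6 to B9 is 3 halving steps: 2^3 = 8.

8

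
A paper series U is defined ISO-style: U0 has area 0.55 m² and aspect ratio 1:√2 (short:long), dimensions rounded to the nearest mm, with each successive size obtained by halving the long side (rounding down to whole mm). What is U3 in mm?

220 × 312 mm

Let U0's short side be w mm. w · w√2 = 0.55 m² = 550,000 mm², so w ≈ 623.6 mm and w√2 ≈ 881.9 mm → U0 = 624 × 882 mm.
U1: ⌊882/2⌋ × 624 = 441 × 624 mm
U2: ⌊624/2⌋ × 441 = 312 × 441 mm
U3: ⌊441/2⌋ × 312 = 220 × 312 mm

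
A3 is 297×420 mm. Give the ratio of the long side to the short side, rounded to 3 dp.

1.414

420 / 297 = 1.414
Matches √2 ≈ 1.414 — the ISO 216 defining ratio.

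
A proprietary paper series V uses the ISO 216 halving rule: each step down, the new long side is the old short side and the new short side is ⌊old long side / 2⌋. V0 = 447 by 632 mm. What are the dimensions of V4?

V1: ⌊632/2⌋ × 447 = 316 × 447 mm
V2: ⌊447/2⌋ × 316 = 223 × 316 mm
V3: ⌊316/2⌋ × 223 = 158 × 223 mm
V4: ⌊223/2⌋ × 158 = 111 × 158 mm

111 × 158 mm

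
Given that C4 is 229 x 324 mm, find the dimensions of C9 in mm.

40 × 57 mm

C5: ⌊324/2⌋ × 229 = 162 × 229 mm
C6: ⌊229/2⌋ × 162 = 114 × 162 mm
C7: ⌊162/2⌋ × 114 = 81 × 114 mm
C8: ⌊114/2⌋ × 81 = 57 × 81 mm
C9: ⌊81/2⌋ × 57 = 40 × 57 mm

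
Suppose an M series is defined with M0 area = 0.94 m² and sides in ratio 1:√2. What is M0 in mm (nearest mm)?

815 × 1153 mm

Let the short side be w mm. Then w · w√2 = 0.94 m² = 940,000 mm².
w² = 940,000/√2, so w ≈ 815.3 mm; long side = w√2 ≈ 1153.0 mm.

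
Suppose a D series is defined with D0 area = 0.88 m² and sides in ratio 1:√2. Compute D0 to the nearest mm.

789 × 1116 mm

Let the short side be w mm. Then w · w√2 = 0.88 m² = 880,000 mm².
w² = 880,000/√2, so w ≈ 788.8 mm; long side = w√2 ≈ 1115.6 mm.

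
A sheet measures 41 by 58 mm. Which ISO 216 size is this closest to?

Aspect ratio 58/41 ≈ 1.415 — close to the ISO √2 ≈ 1.414.
In the C-series (envelope sizes, between A and B): C9 = 40 × 57 mm.
Off by 2 mm total — nearest standard size.

C9 (40 × 57 mm)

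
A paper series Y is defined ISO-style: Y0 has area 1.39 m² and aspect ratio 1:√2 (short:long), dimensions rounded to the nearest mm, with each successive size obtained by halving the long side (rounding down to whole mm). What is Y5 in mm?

Let Y0's short side be w mm. w · w√2 = 1.39 m² = 1,390,000 mm², so w ≈ 991.4 mm and w√2 ≈ 1402.1 mm → Y0 = 991 × 1402 mm.
Y1: ⌊1402/2⌋ × 991 = 701 × 991 mm
Y2: ⌊991/2⌋ × 701 = 495 × 701 mm
Y3: ⌊701/2⌋ × 495 = 350 × 495 mm
Y4: ⌊495/2⌋ × 350 = 247 × 350 mm
Y5: ⌊350/2⌋ × 247 = 175 × 247 mm

175 × 247 mm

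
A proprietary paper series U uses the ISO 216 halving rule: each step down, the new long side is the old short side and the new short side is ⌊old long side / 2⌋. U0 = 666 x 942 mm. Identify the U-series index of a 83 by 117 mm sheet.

U6

U0: 666 × 942 mm
U1: 471 × 666 mm
U2: 333 × 471 mm
U3: 235 × 333 mm
U4: 166 × 235 mm
U5: 117 × 166 mm
U6: 83 × 117 mm
U7: 58 × 83 mm
→ matches U6.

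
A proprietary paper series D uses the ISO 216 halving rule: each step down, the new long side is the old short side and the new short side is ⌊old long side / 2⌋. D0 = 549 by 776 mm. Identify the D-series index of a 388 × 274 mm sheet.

D0: 549 × 776 mm
D1: 388 × 549 mm
D2: 274 × 388 mm
D3: 194 × 274 mm
→ matches D2.

D2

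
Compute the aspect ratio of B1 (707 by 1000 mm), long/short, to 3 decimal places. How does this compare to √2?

1000 / 707 = 1.414
Matches √2 ≈ 1.414 — the ISO 216 defining ratio.

1.414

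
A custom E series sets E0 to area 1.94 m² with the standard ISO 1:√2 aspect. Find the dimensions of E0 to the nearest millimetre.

1171 × 1656 mm

Let the short side be w mm. Then w · w√2 = 1.94 m² = 1,940,000 mm².
w² = 1,940,000/√2, so w ≈ 1171.2 mm; long side = w√2 ≈ 1656.4 mm.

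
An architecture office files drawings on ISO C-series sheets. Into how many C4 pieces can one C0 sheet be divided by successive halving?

Each ISO step halves the sheet: 1 × C0 → 2 × C1 → 4 × C2 → 8 × C3 → …
From C0 to C4 is 4 halving steps: 2^4 = 16.

16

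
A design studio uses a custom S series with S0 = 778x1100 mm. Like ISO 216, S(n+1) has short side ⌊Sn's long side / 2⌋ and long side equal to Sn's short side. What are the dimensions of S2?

389 × 550 mm

S1: ⌊1100/2⌋ × 778 = 550 × 778 mm
S2: ⌊778/2⌋ × 550 = 389 × 550 mm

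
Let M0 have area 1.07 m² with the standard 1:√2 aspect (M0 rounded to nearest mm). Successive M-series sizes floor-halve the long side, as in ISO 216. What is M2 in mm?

Let M0's short side be w mm. w · w√2 = 1.07 m² = 1,070,000 mm², so w ≈ 869.8 mm and w√2 ≈ 1230.1 mm → M0 = 870 × 1230 mm.
M1: ⌊1230/2⌋ × 870 = 615 × 870 mm
M2: ⌊870/2⌋ × 615 = 435 × 615 mm

435 × 615 mm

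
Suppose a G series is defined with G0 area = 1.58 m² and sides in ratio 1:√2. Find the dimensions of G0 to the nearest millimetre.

Let the short side be w mm. Then w · w√2 = 1.58 m² = 1,580,000 mm².
w² = 1,580,000/√2, so w ≈ 1057.0 mm; long side = w√2 ≈ 1494.8 mm.

1057 × 1495 mm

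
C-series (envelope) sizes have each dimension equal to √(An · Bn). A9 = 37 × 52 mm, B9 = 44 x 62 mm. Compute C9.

40 × 57 mm

Short side: √(37 · 44) = √1628 ≈ 40.3 → 40 mm
Long side: √(52 · 62) = √3224 ≈ 56.8 → 57 mm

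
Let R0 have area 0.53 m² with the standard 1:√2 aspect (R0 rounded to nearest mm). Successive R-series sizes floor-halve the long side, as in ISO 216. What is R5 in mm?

108 × 153 mm

Let R0's short side be w mm. w · w√2 = 0.53 m² = 530,000 mm², so w ≈ 612.2 mm and w√2 ≈ 865.8 mm → R0 = 612 × 866 mm.
R1: ⌊866/2⌋ × 612 = 433 × 612 mm
R2: ⌊612/2⌋ × 433 = 306 × 433 mm
R3: ⌊433/2⌋ × 306 = 216 × 306 mm
R4: ⌊306/2⌋ × 216 = 153 × 216 mm
R5: ⌊216/2⌋ × 153 = 108 × 153 mm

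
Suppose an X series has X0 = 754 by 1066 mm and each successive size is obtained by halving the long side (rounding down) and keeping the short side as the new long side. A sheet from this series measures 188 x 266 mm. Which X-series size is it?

X0: 754 × 1066 mm
X1: 533 × 754 mm
X2: 377 × 533 mm
X3: 266 × 377 mm
X4: 188 × 266 mm
X5: 133 × 188 mm
→ matches X4.

X4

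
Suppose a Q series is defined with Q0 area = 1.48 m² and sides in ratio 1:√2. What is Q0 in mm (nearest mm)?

1023 × 1447 mm

Let the short side be w mm. Then w · w√2 = 1.48 m² = 1,480,000 mm².
w² = 1,480,000/√2, so w ≈ 1023.0 mm; long side = w√2 ≈ 1446.7 mm.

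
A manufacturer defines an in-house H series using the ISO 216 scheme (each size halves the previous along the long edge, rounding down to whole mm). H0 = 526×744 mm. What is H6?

H1 = 372 × 526 mm (from H0 by 1 halving).
H2: ⌊526/2⌋ × 372 = 263 × 372 mm
H3: ⌊372/2⌋ × 263 = 186 × 263 mm
H4: ⌊263/2⌋ × 186 = 131 × 186 mm
H5: ⌊186/2⌋ × 131 = 93 × 131 mm
H6: ⌊131/2⌋ × 93 = 65 × 93 mm

65 × 93 mm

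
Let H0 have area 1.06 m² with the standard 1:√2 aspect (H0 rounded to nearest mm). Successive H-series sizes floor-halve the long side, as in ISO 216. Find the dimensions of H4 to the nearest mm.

Let H0's short side be w mm. w · w√2 = 1.06 m² = 1,060,000 mm², so w ≈ 865.8 mm and w√2 ≈ 1224.4 mm → H0 = 866 × 1224 mm.
H1: ⌊1224/2⌋ × 866 = 612 × 866 mm
H2: ⌊866/2⌋ × 612 = 433 × 612 mm
H3: ⌊612/2⌋ × 433 = 306 × 433 mm
H4: ⌊433/2⌋ × 306 = 216 × 306 mm

216 × 306 mm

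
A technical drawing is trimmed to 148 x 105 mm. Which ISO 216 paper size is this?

Aspect ratio 148/105 ≈ 1.410 — close to the ISO √2 ≈ 1.414.
In the A-series (A0 area = 1 m²): A6 = 105 × 148 mm.

A6 (105 × 148 mm)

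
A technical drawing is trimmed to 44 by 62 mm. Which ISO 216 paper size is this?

Aspect ratio 62/44 ≈ 1.409 — close to the ISO √2 ≈ 1.414.
In the B-series (B0 = 1000 × 1414 mm): B9 = 44 × 62 mm.

B9 (44 × 62 mm)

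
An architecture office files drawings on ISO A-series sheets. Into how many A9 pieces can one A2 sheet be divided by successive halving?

Each ISO step halves the sheet: 1 × A2 → 2 × A3 → 4 × A4 → 8 × A5 → …
From A2 to A9 is 7 halving steps: 2^7 = 128.

128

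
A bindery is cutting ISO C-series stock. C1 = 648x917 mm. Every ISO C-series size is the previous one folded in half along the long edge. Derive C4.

229 × 324 mm

C2: ⌊917/2⌋ × 648 = 458 × 648 mm
C3: ⌊648/2⌋ × 458 = 324 × 458 mm
C4: ⌊458/2⌋ × 324 = 229 × 324 mm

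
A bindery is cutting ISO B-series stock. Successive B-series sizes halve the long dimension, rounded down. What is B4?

250 × 353 mm

B0 = 1000 × 1414 mm (B0 has a 1000 mm short side, aspect 1:√2).
B1: ⌊1414/2⌋ × 1000 = 707 × 1000 mm
B2: ⌊1000/2⌋ × 707 = 500 × 707 mm
B3: ⌊707/2⌋ × 500 = 353 × 500 mm
B4: ⌊500/2⌋ × 353 = 250 × 353 mm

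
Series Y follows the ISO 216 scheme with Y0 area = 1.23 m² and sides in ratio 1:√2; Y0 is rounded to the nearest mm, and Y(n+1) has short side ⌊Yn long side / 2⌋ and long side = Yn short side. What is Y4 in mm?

Let Y0's short side be w mm. w · w√2 = 1.23 m² = 1,230,000 mm², so w ≈ 932.6 mm and w√2 ≈ 1318.9 mm → Y0 = 933 × 1319 mm.
Y1: ⌊1319/2⌋ × 933 = 659 × 933 mm
Y2: ⌊933/2⌋ × 659 = 466 × 659 mm
Y3: ⌊659/2⌋ × 466 = 329 × 466 mm
Y4: ⌊466/2⌋ × 329 = 233 × 329 mm

233 × 329 mm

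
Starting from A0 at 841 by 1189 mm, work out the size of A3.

A1: ⌊1189/2⌋ × 841 = 594 × 841 mm
A2: ⌊841/2⌋ × 594 = 420 × 594 mm
A3: ⌊594/2⌋ × 420 = 297 × 420 mm

297 × 420 mm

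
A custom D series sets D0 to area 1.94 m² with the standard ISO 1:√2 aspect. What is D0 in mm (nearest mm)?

1171 × 1656 mm

Let the short side be w mm. Then w · w√2 = 1.94 m² = 1,940,000 mm².
w² = 1,940,000/√2, so w ≈ 1171.2 mm; long side = w√2 ≈ 1656.4 mm.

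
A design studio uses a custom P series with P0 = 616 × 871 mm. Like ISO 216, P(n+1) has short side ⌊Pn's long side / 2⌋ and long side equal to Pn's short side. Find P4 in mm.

P1: ⌊871/2⌋ × 616 = 435 × 616 mm
P2: ⌊616/2⌋ × 435 = 308 × 435 mm
P3: ⌊435/2⌋ × 308 = 217 × 308 mm
P4: ⌊308/2⌋ × 217 = 154 × 217 mm

154 × 217 mm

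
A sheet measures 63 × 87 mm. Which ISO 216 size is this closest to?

B8 (62 × 88 mm)

Aspect ratio 87/63 ≈ 1.381 (ISO target is √2 ≈ 1.414).
In the B-series (B0 = 1000 × 1414 mm): B8 = 62 × 88 mm.
Off by 2 mm total — nearest standard size.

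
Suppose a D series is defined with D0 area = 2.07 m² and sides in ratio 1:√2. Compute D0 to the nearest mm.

1210 × 1711 mm

Let the short side be w mm. Then w · w√2 = 2.07 m² = 2,070,000 mm².
w² = 2,070,000/√2, so w ≈ 1209.8 mm; long side = w√2 ≈ 1711.0 mm.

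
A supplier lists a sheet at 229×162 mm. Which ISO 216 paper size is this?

Aspect ratio 229/162 ≈ 1.414 — close to the ISO √2 ≈ 1.414.
In the C-series (envelope sizes, between A and B): C5 = 162 × 229 mm.

C5 (162 × 229 mm)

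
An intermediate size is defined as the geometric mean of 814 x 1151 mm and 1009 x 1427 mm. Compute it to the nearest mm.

906 × 1282 mm

Short side: √(814 · 1009) = √821326 ≈ 906.3 → 906 mm
Long side: √(1151 · 1427) = √1642477 ≈ 1281.6 → 1282 mm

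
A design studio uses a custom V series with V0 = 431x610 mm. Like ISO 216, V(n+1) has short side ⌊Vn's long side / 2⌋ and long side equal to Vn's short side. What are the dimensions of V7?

V1 = 305 × 431 mm (from V0 by 1 halving).
V2: ⌊431/2⌋ × 305 = 215 × 305 mm
V3: ⌊305/2⌋ × 215 = 152 × 215 mm
V4: ⌊215/2⌋ × 152 = 107 × 152 mm
V5: ⌊152/2⌋ × 107 = 76 × 107 mm
V6: ⌊107/2⌋ × 76 = 53 × 76 mm
V7: ⌊76/2⌋ × 53 = 38 × 53 mm

38 × 53 mm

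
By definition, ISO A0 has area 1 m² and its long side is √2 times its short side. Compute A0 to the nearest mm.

Let the short side be w mm. Then the long side is w√2 and w · w√2 = 10⁶ mm².
w² = 10⁶/√2, so w = 1000 / 2^(1/4) ≈ 840.9 mm; long side = 1000 · 2^(1/4) ≈ 1189.2 mm.

841 × 1189 mm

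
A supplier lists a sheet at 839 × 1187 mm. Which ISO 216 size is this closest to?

A0 (841 × 1189 mm)

Aspect ratio 1187/839 ≈ 1.415 — close to the ISO √2 ≈ 1.414.
In the A-series (A0 area = 1 m²): A0 = 841 × 1189 mm.
Off by 4 mm total — nearest standard size.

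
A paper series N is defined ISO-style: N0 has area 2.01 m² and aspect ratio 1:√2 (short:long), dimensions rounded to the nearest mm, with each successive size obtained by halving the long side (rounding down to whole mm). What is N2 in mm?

Let N0's short side be w mm. w · w√2 = 2.01 m² = 2,010,000 mm², so w ≈ 1192.2 mm and w√2 ≈ 1686.0 mm → N0 = 1192 × 1686 mm.
N1: ⌊1686/2⌋ × 1192 = 843 × 1192 mm
N2: ⌊1192/2⌋ × 843 = 596 × 843 mm

596 × 843 mm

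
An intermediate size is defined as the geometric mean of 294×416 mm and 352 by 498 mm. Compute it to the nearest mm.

322 × 455 mm

Short side: √(294 · 352) = √103488 ≈ 321.7 → 322 mm
Long side: √(416 · 498) = √207168 ≈ 455.2 → 455 mm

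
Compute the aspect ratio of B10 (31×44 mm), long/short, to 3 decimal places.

44 / 31 = 1.419
ISO 216 targets √2 ≈ 1.414; the +0.005 deviation is from mm rounding.

1.419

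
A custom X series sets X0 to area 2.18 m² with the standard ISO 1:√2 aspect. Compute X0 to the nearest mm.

1242 × 1756 mm

Let the short side be w mm. Then w · w√2 = 2.18 m² = 2,180,000 mm².
w² = 2,180,000/√2, so w ≈ 1241.6 mm; long side = w√2 ≈ 1755.8 mm.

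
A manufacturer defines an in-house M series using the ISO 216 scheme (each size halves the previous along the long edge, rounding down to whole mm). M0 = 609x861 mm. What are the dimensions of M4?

M1: ⌊861/2⌋ × 609 = 430 × 609 mm
M2: ⌊609/2⌋ × 430 = 304 × 430 mm
M3: ⌊430/2⌋ × 304 = 215 × 304 mm
M4: ⌊304/2⌋ × 215 = 152 × 215 mm

152 × 215 mm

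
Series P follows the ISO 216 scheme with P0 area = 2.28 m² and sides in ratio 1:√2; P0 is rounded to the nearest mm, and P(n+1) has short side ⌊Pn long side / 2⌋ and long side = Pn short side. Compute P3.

Let P0's short side be w mm. w · w√2 = 2.28 m² = 2,280,000 mm², so w ≈ 1269.7 mm and w√2 ≈ 1795.7 mm → P0 = 1270 × 1796 mm.
P1: ⌊1796/2⌋ × 1270 = 898 × 1270 mm
P2: ⌊1270/2⌋ × 898 = 635 × 898 mm
P3: ⌊898/2⌋ × 635 = 449 × 635 mm

449 × 635 mm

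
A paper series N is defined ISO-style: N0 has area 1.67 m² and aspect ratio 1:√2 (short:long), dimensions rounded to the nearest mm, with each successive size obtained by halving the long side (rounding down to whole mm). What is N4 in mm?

Let N0's short side be w mm. w · w√2 = 1.67 m² = 1,670,000 mm², so w ≈ 1086.7 mm and w√2 ≈ 1536.8 mm → N0 = 1087 × 1537 mm.
N1: ⌊1537/2⌋ × 1087 = 768 × 1087 mm
N2: ⌊1087/2⌋ × 768 = 543 × 768 mm
N3: ⌊768/2⌋ × 543 = 384 × 543 mm
N4: ⌊543/2⌋ × 384 = 271 × 384 mm

271 × 384 mm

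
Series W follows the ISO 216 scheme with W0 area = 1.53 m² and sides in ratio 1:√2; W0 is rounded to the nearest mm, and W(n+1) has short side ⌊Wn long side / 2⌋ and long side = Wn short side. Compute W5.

183 × 260 mm

Let W0's short side be w mm. w · w√2 = 1.53 m² = 1,530,000 mm², so w ≈ 1040.1 mm and w√2 ≈ 1471.0 mm → W0 = 1040 × 1471 mm.
W1: ⌊1471/2⌋ × 1040 = 735 × 1040 mm
W2: ⌊1040/2⌋ × 735 = 520 × 735 mm
W3: ⌊735/2⌋ × 520 = 367 × 520 mm
W4: ⌊520/2⌋ × 367 = 260 × 367 mm
W5: ⌊367/2⌋ × 260 = 183 × 260 mm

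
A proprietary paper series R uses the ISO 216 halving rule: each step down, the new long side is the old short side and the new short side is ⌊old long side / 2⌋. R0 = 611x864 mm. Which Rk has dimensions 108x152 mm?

R5

R0: 611 × 864 mm
R1: 432 × 611 mm
R2: 305 × 432 mm
R3: 216 × 305 mm
R4: 152 × 216 mm
R5: 108 × 152 mm
R6: 76 × 108 mm
→ matches R5.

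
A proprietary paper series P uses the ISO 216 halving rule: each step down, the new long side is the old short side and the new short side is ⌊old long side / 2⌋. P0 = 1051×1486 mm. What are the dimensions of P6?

P1: ⌊1486/2⌋ × 1051 = 743 × 1051 mm
P2: ⌊1051/2⌋ × 743 = 525 × 743 mm
P3: ⌊743/2⌋ × 525 = 371 × 525 mm
P4: ⌊525/2⌋ × 371 = 262 × 371 mm
P5: ⌊371/2⌋ × 262 = 185 × 262 mm
P6: ⌊262/2⌋ × 185 = 131 × 185 mm

131 × 185 mm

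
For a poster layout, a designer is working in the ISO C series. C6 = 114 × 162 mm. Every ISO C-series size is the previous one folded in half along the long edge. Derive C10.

C7: ⌊162/2⌋ × 114 = 81 × 114 mm
C8: ⌊114/2⌋ × 81 = 57 × 81 mm
C9: ⌊81/2⌋ × 57 = 40 × 57 mm
C10: ⌊57/2⌋ × 40 = 28 × 40 mm

28 × 40 mm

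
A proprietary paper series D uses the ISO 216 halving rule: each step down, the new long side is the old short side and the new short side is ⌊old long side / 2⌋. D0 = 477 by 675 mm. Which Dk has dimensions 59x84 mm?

D0: 477 × 675 mm
D1: 337 × 477 mm
D2: 238 × 337 mm
D3: 168 × 238 mm
D4: 119 × 168 mm
D5: 84 × 119 mm
D6: 59 × 84 mm
D7: 42 × 59 mm
→ matches D6.

D6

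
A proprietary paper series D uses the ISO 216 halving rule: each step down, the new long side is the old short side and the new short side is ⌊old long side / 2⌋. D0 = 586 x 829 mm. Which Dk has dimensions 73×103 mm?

D6

D0: 586 × 829 mm
D1: 414 × 586 mm
D2: 293 × 414 mm
D3: 207 × 293 mm
D4: 146 × 207 mm
D5: 103 × 146 mm
D6: 73 × 103 mm
D7: 51 × 73 mm
→ matches D6.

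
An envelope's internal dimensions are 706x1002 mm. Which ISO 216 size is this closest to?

B1 (707 × 1000 mm)

Aspect ratio 1002/706 ≈ 1.419 — close to the ISO √2 ≈ 1.414.
In the B-series (B0 = 1000 × 1414 mm): B1 = 707 × 1000 mm.
Off by 3 mm total — nearest standard size.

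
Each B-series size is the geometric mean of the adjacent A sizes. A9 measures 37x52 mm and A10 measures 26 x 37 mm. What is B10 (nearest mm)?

31 × 44 mm

Short side: √(37 · 26) = √962 ≈ 31.0 → 31 mm
Long side: √(52 · 37) = √1924 ≈ 43.9 → 44 mm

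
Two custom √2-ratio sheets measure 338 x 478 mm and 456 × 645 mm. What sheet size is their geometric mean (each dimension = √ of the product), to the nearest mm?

393 × 555 mm

Short side: √(338 · 456) = √154128 ≈ 392.6 → 393 mm
Long side: √(478 · 645) = √308310 ≈ 555.3 → 555 mm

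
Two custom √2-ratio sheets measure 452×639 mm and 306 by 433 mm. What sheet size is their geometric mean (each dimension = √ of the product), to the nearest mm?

372 × 526 mm

Short side: √(452 · 306) = √138312 ≈ 371.9 → 372 mm
Long side: √(639 · 433) = √276687 ≈ 526.0 → 526 mm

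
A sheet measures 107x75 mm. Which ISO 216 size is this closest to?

A7 (74 × 105 mm)

Aspect ratio 107/75 ≈ 1.427 — close to the ISO √2 ≈ 1.414.
In the A-series (A0 area = 1 m²): A7 = 74 × 105 mm.
Off by 3 mm total — nearest standard size.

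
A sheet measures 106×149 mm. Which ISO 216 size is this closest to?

A6 (105 × 148 mm)

Aspect ratio 149/106 ≈ 1.406 — close to the ISO √2 ≈ 1.414.
In the A-series (A0 area = 1 m²): A6 = 105 × 148 mm.
Off by 2 mm total — nearest standard size.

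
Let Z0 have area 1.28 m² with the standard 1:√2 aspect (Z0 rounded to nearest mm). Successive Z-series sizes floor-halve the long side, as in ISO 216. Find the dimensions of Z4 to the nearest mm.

Let Z0's short side be w mm. w · w√2 = 1.28 m² = 1,280,000 mm², so w ≈ 951.4 mm and w√2 ≈ 1345.4 mm → Z0 = 951 × 1345 mm.
Z1: ⌊1345/2⌋ × 951 = 672 × 951 mm
Z2: ⌊951/2⌋ × 672 = 475 × 672 mm
Z3: ⌊672/2⌋ × 475 = 336 × 475 mm
Z4: ⌊475/2⌋ × 336 = 237 × 336 mm

237 × 336 mm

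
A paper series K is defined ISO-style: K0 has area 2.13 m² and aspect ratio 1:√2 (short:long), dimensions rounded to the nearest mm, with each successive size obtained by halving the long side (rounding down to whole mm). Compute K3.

Let K0's short side be w mm. w · w√2 = 2.13 m² = 2,130,000 mm², so w ≈ 1227.2 mm and w√2 ≈ 1735.6 mm → K0 = 1227 × 1736 mm.
K1: ⌊1736/2⌋ × 1227 = 868 × 1227 mm
K2: ⌊1227/2⌋ × 868 = 613 × 868 mm
K3: ⌊868/2⌋ × 613 = 434 × 613 mm

434 × 613 mm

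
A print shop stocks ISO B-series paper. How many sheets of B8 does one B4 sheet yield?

16

Each ISO step halves the sheet: 1 × B4 → 2 × B5 → 4 × B6 → 8 × B7 → …
From B4 to B8 is 4 halving steps: 2^4 = 16.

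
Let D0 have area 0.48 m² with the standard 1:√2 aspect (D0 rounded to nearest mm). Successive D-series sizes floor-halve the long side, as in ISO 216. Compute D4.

145 × 206 mm

Let D0's short side be w mm. w · w√2 = 0.48 m² = 480,000 mm², so w ≈ 582.6 mm and w√2 ≈ 823.9 mm → D0 = 583 × 824 mm.
D1: ⌊824/2⌋ × 583 = 412 × 583 mm
D2: ⌊583/2⌋ × 412 = 291 × 412 mm
D3: ⌊412/2⌋ × 291 = 206 × 291 mm
D4: ⌊291/2⌋ × 206 = 145 × 206 mm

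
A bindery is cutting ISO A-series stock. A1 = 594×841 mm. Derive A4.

A2: ⌊841/2⌋ × 594 = 420 × 594 mm
A3: ⌊594/2⌋ × 420 = 297 × 420 mm
A4: ⌊420/2⌋ × 297 = 210 × 297 mm

210 × 297 mm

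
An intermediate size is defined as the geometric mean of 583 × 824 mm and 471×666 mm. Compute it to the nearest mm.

524 × 741 mm

Short side: √(583 · 471) = √274593 ≈ 524.0 → 524 mm
Long side: √(824 · 666) = √548784 ≈ 740.8 → 741 mm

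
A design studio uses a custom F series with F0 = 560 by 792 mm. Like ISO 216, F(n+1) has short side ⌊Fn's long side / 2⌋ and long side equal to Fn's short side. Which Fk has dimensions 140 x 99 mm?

F5

F0: 560 × 792 mm
F1: 396 × 560 mm
F2: 280 × 396 mm
F3: 198 × 280 mm
F4: 140 × 198 mm
F5: 99 × 140 mm
F6: 70 × 99 mm
→ matches F5.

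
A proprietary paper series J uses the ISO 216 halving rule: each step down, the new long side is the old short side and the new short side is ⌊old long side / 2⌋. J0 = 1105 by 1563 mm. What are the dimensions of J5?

J1: ⌊1563/2⌋ × 1105 = 781 × 1105 mm
J2: ⌊1105/2⌋ × 781 = 552 × 781 mm
J3: ⌊781/2⌋ × 552 = 390 × 552 mm
J4: ⌊552/2⌋ × 390 = 276 × 390 mm
J5: ⌊390/2⌋ × 276 = 195 × 276 mm

195 × 276 mm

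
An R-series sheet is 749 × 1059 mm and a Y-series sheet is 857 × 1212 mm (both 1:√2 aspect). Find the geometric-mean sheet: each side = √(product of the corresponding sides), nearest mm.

801 × 1133 mm

Short side: √(749 · 857) = √641893 ≈ 801.2 → 801 mm
Long side: √(1059 · 1212) = √1283508 ≈ 1132.9 → 1133 mm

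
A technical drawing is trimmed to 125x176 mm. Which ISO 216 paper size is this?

Aspect ratio 176/125 ≈ 1.408 — close to the ISO √2 ≈ 1.414.
In the B-series (B0 = 1000 × 1414 mm): B6 = 125 × 176 mm.

B6 (125 × 176 mm)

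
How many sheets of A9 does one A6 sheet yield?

8

Each ISO step halves the sheet: 1 × A6 → 2 × A7 → 4 × A8 → 8 × A9
From A6 to A9 is 3 halving steps: 2^3 = 8.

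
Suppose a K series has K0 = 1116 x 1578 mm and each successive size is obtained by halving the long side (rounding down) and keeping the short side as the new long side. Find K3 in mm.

394 × 558 mm

K1: ⌊1578/2⌋ × 1116 = 789 × 1116 mm
K2: ⌊1116/2⌋ × 789 = 558 × 789 mm
K3: ⌊789/2⌋ × 558 = 394 × 558 mm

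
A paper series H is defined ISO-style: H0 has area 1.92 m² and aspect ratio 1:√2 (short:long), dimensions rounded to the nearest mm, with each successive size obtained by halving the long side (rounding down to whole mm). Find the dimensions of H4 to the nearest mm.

Let H0's short side be w mm. w · w√2 = 1.92 m² = 1,920,000 mm², so w ≈ 1165.2 mm and w√2 ≈ 1647.8 mm → H0 = 1165 × 1648 mm.
H1: ⌊1648/2⌋ × 1165 = 824 × 1165 mm
H2: ⌊1165/2⌋ × 824 = 582 × 824 mm
H3: ⌊824/2⌋ × 582 = 412 × 582 mm
H4: ⌊582/2⌋ × 412 = 291 × 412 mm

291 × 412 mm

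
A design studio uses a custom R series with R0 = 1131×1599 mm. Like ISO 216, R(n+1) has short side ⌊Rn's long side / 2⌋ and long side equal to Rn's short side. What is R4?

R1: ⌊1599/2⌋ × 1131 = 799 × 1131 mm
R2: ⌊1131/2⌋ × 799 = 565 × 799 mm
R3: ⌊799/2⌋ × 565 = 399 × 565 mm
R4: ⌊565/2⌋ × 399 = 282 × 399 mm

282 × 399 mm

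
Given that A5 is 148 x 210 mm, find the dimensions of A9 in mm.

37 × 52 mm

A6: ⌊210/2⌋ × 148 = 105 × 148 mm
A7: ⌊148/2⌋ × 105 = 74 × 105 mm
A8: ⌊105/2⌋ × 74 = 52 × 74 mm
A9: ⌊74/2⌋ × 52 = 37 × 52 mm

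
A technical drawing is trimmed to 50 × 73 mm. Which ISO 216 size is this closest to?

Aspect ratio 73/50 ≈ 1.460 (ISO target is √2 ≈ 1.414).
In the A-series (A0 area = 1 m²): A8 = 52 × 74 mm.
Off by 3 mm total — nearest standard size.

A8 (52 × 74 mm)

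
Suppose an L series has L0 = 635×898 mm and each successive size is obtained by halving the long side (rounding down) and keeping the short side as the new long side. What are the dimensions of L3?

L1: ⌊898/2⌋ × 635 = 449 × 635 mm
L2: ⌊635/2⌋ × 449 = 317 × 449 mm
L3: ⌊449/2⌋ × 317 = 224 × 317 mm

224 × 317 mm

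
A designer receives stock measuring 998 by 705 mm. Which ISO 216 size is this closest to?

B1 (707 × 1000 mm)

Aspect ratio 998/705 ≈ 1.416 — close to the ISO √2 ≈ 1.414.
In the B-series (B0 = 1000 × 1414 mm): B1 = 707 × 1000 mm.
Off by 4 mm total — nearest standard size.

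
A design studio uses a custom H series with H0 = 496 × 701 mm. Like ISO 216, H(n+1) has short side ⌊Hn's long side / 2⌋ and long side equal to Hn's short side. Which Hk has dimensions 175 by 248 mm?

H0: 496 × 701 mm
H1: 350 × 496 mm
H2: 248 × 350 mm
H3: 175 × 248 mm
H4: 124 × 175 mm
→ matches H3.

H3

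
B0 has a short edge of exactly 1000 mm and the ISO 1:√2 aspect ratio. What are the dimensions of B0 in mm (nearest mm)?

Short side = 1000 mm; long side = 1000√2 ≈ 1414.2 mm.

1000 × 1414 mm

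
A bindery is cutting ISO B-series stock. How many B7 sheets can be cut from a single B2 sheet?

B2 = 500 × 707 mm; B7 = 88 × 125 mm.
Each halving step doubles the count; 5 steps from B2 to B7.
2^5 = 32.

32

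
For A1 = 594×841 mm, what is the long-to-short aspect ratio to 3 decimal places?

1.416

841 / 594 = 1.416
ISO 216 targets √2 ≈ 1.414; the +0.002 deviation is from mm rounding.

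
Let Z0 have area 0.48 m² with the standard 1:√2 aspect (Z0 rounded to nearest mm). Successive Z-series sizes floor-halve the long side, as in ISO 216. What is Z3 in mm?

Let Z0's short side be w mm. w · w√2 = 0.48 m² = 480,000 mm², so w ≈ 582.6 mm and w√2 ≈ 823.9 mm → Z0 = 583 × 824 mm.
Z1: ⌊824/2⌋ × 583 = 412 × 583 mm
Z2: ⌊583/2⌋ × 412 = 291 × 412 mm
Z3: ⌊412/2⌋ × 291 = 206 × 291 mm

206 × 291 mm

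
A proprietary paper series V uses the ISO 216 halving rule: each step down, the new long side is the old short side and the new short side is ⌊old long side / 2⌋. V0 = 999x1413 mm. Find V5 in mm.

176 × 249 mm

V1: ⌊1413/2⌋ × 999 = 706 × 999 mm
V2: ⌊999/2⌋ × 706 = 499 × 706 mm
V3: ⌊706/2⌋ × 499 = 353 × 499 mm
V4: ⌊499/2⌋ × 353 = 249 × 353 mm
V5: ⌊353/2⌋ × 249 = 176 × 249 mm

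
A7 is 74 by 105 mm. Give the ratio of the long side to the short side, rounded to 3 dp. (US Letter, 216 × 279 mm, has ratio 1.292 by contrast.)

1.419

105 / 74 = 1.419
ISO 216 targets √2 ≈ 1.414; the +0.005 deviation is from mm rounding.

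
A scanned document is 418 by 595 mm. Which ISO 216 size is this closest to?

Aspect ratio 595/418 ≈ 1.423 — close to the ISO √2 ≈ 1.414.
In the A-series (A0 area = 1 m²): A2 = 420 × 594 mm.
Off by 3 mm total — nearest standard size.

A2 (420 × 594 mm)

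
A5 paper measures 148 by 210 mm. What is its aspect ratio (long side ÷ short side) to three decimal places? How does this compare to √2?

1.419

210 / 148 = 1.419
ISO 216 targets √2 ≈ 1.414; the +0.005 deviation is from mm rounding.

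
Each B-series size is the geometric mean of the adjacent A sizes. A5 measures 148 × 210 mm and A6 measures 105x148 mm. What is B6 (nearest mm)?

125 × 176 mm

Short side: √(148 · 105) = √15540 ≈ 124.7 → 125 mm
Long side: √(210 · 148) = √31080 ≈ 176.3 → 176 mm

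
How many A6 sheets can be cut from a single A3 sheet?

Each ISO step halves the sheet: 1 × A3 → 2 × A4 → 4 × A5 → 8 × A6
From A3 to A6 is 3 halving steps: 2^3 = 8.

8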